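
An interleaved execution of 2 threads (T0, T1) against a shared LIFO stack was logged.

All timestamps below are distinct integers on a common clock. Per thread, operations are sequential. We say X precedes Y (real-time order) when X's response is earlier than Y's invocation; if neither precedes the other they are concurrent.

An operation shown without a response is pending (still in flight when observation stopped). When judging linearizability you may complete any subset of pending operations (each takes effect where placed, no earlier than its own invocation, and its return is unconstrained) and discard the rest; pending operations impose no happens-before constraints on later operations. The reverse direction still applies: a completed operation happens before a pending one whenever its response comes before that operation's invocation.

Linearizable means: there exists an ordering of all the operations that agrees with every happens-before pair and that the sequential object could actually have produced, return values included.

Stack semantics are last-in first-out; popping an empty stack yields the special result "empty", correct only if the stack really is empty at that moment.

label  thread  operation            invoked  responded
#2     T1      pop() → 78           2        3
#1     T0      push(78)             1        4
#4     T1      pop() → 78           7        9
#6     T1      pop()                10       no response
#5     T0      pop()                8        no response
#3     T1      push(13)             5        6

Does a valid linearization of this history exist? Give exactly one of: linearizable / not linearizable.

events 1..8 are fine; event 9 — the response of #4 at time 9 — makes the prefix non-linearizable
the 4 completed operations admit 2 real-time orders; each fails the LIFO stack replay
including or dropping the 1 pending operation (#5) in any combination fails
take #1, #2, #3, #4 (pending dropped): step 4 already fails, because #4 pop() → 78 cannot occur there
take #2, #1, #3, #4 (pending dropped): step 1 already fails, because #2 pop() → 78 cannot occur there

not linearizable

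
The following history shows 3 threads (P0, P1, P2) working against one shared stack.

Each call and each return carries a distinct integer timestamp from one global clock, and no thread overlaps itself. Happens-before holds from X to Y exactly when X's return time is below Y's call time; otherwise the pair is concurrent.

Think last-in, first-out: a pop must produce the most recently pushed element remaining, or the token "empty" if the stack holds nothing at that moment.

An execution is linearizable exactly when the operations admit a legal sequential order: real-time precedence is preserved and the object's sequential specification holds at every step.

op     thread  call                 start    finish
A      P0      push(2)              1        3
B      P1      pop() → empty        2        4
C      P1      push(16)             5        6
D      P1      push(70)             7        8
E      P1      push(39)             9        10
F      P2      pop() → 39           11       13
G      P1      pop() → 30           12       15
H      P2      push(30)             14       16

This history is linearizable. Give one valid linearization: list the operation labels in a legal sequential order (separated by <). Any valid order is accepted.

step 1: B pop() → empty — stack <>
step 2: A push(2) — stack <2>
step 3: C push(16) — stack <2,16>
step 4: D push(70) — stack <2,16,70>
step 5: E push(39) — stack <2,16,70,39>
step 6: F pop() → 39 — stack <2,16,70>
step 7: H push(30) — stack <2,16,70,30>
step 8: G pop() → 30 — stack <2,16,70>

B < A < C < D < E < F < H < G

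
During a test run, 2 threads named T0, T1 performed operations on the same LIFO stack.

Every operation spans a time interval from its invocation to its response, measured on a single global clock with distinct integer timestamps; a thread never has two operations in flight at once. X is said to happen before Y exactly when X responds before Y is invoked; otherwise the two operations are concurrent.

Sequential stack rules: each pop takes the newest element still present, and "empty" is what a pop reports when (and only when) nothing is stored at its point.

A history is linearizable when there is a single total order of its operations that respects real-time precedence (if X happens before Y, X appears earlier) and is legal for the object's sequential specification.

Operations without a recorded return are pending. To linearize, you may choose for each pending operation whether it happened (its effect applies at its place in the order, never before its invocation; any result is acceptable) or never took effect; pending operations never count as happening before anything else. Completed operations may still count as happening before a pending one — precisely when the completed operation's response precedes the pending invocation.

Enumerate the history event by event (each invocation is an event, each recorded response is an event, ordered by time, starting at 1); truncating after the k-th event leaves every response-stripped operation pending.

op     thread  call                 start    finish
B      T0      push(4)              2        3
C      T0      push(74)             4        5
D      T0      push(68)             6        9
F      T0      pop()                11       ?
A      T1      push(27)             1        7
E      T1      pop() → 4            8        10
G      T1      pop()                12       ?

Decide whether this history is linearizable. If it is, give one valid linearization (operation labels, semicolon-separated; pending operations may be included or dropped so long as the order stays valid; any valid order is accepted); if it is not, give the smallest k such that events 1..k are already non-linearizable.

prefix check: 1..9 passes, 1..10 fails once E's time-10 response joins
no legal order exists: 7 real-time-consistent candidates over 5 completed LIFO stack operations, all rejected
e.g. A, B, C, D, E: illegal at step 5, since E pop() → 4 cannot apply there
e.g. A, B, C, E, D: illegal at step 4, since E pop() → 4 cannot apply there

not linearizable — minimal violating prefix: 10 events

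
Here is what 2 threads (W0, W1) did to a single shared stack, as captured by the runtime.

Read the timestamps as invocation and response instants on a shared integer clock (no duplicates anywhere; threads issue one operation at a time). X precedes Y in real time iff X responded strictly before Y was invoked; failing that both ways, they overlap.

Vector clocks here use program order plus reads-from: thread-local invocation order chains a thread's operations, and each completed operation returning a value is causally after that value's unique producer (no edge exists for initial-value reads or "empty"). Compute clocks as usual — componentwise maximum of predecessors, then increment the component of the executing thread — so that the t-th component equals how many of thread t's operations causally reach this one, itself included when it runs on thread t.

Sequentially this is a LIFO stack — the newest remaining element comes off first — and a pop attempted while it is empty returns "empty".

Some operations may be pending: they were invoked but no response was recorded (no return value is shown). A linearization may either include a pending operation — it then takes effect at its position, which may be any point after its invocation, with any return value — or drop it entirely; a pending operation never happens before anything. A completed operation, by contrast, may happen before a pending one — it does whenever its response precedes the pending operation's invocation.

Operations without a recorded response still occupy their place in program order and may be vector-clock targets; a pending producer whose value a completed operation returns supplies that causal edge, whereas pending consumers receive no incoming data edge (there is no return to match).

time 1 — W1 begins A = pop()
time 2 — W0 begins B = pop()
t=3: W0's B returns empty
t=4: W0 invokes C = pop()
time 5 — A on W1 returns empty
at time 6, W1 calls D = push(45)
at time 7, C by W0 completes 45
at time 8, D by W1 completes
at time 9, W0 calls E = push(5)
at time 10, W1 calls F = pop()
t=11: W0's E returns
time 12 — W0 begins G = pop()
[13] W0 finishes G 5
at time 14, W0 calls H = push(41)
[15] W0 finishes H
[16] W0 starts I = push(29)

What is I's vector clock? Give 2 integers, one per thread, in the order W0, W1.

invoked at 1, A has no predecessors; its own W1 bump gives (0, 1)
invoked at 2, B has no predecessors; its own W0 bump gives (1, 0)
VC(D, invoked at 6): max of VC(A)=(0, 1), then +1 on thread W1 → (0, 2)
VC(F, invoked at 10): max of VC(D)=(0, 2), then +1 on thread W1 → (0, 3)
VC(C, invoked at 4): max of VC(B)=(1, 0), VC(D)=(0, 2), then +1 on thread W0 → (2, 2)
VC(E, invoked at 9): max of VC(C)=(2, 2), then +1 on thread W0 → (3, 2)
VC(G, invoked at 12): max of VC(E)=(3, 2), then +1 on thread W0 → (4, 2)
VC(H, invoked at 14): max of VC(G)=(4, 2), then +1 on thread W0 → (5, 2)
VC(I, invoked at 16): max of VC(H)=(5, 2), then +1 on thread W0 → (6, 2)
target: VC(I) = (6, 2)

(6, 2)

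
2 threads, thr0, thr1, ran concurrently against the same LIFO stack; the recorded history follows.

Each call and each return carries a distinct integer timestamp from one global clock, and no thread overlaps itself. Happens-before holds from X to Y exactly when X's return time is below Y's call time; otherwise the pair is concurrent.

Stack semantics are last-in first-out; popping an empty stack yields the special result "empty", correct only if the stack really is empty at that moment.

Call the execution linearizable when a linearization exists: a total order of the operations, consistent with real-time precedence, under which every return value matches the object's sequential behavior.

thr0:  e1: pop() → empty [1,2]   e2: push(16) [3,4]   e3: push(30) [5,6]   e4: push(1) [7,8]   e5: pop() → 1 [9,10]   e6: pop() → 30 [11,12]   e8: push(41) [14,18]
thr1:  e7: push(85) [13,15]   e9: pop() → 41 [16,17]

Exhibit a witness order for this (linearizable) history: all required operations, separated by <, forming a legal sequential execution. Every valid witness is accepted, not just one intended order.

e1 < e2 < e3 < e4 < e5 < e6 < e7 < e8 < e9

1. e1 pop() → empty, leaving stack <>
2. e2 push(16), leaving stack <16>
3. e3 push(30), leaving stack <16,30>
4. e4 push(1), leaving stack <16,30,1>
5. e5 pop() → 1, leaving stack <16,30>
6. e6 pop() → 30, leaving stack <16>
7. e7 push(85), leaving stack <16,85>
8. e8 push(41), leaving stack <16,85,41>
9. e9 pop() → 41, leaving stack <16,85>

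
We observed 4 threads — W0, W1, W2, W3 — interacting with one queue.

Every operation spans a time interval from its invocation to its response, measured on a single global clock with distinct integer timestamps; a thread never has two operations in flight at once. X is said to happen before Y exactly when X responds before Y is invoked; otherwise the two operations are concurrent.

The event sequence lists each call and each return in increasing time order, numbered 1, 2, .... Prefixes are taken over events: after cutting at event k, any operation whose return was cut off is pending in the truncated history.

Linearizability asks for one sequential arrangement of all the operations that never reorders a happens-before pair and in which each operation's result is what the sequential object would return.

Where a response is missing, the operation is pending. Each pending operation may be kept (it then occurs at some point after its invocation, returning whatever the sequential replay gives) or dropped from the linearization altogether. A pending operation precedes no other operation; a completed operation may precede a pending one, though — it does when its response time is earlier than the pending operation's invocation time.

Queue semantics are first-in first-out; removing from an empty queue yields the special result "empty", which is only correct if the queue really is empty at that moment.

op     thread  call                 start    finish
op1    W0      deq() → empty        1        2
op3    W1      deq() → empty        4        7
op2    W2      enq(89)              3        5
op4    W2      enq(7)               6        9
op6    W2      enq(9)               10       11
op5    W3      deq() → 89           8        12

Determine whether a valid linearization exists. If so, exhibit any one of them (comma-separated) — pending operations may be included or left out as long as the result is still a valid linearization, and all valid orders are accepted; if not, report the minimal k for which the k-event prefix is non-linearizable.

linearizable — witness: op1, op3, op2, op4, op5, op6

1. op1 deq() → empty, leaving queue <>
2. op3 deq() → empty, leaving queue <>
3. op2 enq(89), leaving queue <89>
4. op4 enq(7), leaving queue <89,7>
5. op5 deq() → 89, leaving queue <7>
6. op6 enq(9), leaving queue <7,9>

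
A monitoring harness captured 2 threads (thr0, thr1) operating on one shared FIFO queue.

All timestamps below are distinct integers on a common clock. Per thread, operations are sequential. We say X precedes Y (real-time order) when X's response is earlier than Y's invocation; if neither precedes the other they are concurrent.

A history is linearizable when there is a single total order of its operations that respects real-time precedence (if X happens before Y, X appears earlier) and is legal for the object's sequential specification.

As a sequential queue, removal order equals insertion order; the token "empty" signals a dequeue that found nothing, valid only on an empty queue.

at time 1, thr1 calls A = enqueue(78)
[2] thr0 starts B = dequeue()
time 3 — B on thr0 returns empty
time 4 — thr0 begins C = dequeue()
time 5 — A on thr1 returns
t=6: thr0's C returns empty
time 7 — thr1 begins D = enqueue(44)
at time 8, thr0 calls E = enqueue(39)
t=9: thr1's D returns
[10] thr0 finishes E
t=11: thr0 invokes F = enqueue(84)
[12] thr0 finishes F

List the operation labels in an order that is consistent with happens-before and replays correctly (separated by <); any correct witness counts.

1. B dequeue() → empty, leaving queue <>
2. C dequeue() → empty, leaving queue <>
3. A enqueue(78), leaving queue <78>
4. D enqueue(44), leaving queue <78,44>
5. E enqueue(39), leaving queue <78,44,39>
6. F enqueue(84), leaving queue <78,44,39,84>

B < C < A < D < E < F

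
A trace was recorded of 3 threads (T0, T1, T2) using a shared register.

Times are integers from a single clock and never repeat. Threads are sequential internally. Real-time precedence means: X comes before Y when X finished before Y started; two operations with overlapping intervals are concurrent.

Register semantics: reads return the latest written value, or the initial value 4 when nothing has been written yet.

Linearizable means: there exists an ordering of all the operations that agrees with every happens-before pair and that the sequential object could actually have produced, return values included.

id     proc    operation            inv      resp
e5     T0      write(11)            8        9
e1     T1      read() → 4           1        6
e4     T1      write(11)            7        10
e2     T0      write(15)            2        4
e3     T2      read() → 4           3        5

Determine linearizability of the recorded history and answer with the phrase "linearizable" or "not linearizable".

witness order: e1, e3, e2, e4, e5
1. e1 read() → 4, leaving value 4
2. e3 read() → 4, leaving value 4
3. e2 write(15), leaving value 15
4. e4 write(11), leaving value 11
5. e5 write(11), leaving value 11

linearizable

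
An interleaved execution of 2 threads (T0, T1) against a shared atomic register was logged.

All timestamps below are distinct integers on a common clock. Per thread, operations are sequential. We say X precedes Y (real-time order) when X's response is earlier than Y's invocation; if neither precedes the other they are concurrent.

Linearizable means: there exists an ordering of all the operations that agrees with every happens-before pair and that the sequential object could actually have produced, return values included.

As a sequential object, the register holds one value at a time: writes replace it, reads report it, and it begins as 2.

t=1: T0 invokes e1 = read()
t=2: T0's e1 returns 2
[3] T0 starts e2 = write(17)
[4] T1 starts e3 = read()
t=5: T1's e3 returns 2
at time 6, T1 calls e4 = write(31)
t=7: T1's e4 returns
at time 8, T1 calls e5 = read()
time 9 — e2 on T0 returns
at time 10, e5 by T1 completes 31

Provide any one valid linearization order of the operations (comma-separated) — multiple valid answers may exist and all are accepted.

e1, e3, e2, e4, e5

after step 1 (e1 read() → 2): value 2
after step 2 (e3 read() → 2): value 2
after step 3 (e2 write(17)): value 17
after step 4 (e4 write(31)): value 31
after step 5 (e5 read() → 31): value 31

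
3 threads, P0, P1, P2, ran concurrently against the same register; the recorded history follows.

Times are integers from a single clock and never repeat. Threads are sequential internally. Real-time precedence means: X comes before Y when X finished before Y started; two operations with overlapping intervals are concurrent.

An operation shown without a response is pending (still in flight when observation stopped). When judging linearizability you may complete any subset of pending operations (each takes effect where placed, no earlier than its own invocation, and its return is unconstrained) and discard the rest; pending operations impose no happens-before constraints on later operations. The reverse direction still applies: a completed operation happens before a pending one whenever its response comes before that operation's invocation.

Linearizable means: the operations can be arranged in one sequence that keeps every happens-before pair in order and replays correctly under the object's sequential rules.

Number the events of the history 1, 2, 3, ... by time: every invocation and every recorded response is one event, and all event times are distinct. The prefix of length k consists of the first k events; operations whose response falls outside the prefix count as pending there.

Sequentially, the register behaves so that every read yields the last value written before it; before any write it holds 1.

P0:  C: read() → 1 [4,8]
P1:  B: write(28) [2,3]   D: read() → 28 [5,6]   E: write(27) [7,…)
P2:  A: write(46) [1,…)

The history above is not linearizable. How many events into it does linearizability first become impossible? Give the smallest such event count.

8

events 1..7 are linearizable, e.g. via A, B, C, D:
after step 1 (A write(46) (pending, included)): value 46
after step 2 (B write(28)): value 28
after step 3 (C read() (pending, included)): value 28
after step 4 (D read() → 28): value 28
at event 8 (C's time-8 response) nothing linearizes any more
every completion of the 2 pending operations (A, E) was checked; none linearizes
e.g. B, C, D (pending dropped): illegal at step 2, since C read() → 1 cannot apply there
e.g. B, D, C (pending dropped): illegal at step 3, since C read() → 1 cannot apply there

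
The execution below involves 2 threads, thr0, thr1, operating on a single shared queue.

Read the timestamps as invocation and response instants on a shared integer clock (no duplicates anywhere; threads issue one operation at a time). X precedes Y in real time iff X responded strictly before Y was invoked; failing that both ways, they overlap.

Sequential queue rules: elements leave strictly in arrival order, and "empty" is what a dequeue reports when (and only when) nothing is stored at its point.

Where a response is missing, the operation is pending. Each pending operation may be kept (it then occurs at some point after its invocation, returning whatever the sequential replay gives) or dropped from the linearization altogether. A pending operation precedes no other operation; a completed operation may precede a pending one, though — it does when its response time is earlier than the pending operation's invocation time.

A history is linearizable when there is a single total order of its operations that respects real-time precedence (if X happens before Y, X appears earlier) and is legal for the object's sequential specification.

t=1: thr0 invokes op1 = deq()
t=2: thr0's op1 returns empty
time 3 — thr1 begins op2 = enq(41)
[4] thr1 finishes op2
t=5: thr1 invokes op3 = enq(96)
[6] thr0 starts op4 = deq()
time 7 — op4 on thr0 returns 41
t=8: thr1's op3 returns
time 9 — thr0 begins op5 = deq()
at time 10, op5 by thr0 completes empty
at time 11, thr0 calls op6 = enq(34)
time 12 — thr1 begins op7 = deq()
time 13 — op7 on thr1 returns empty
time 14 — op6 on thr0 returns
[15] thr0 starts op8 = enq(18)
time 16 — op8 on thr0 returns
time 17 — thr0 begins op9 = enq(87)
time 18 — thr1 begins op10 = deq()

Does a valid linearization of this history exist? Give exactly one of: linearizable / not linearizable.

not linearizable

events 1..9 are fine; event 10 — the response of op5 at time 10 — makes the prefix non-linearizable
every one of the 2 real-time-consistent orders over 5 completed queue ops fails the sequential spec
for example op1, op2, op3, op4, op5 fails at step 5: op5 deq() → empty is not legal there
for example op1, op2, op4, op3, op5 fails at step 5: op5 deq() → empty is not legal there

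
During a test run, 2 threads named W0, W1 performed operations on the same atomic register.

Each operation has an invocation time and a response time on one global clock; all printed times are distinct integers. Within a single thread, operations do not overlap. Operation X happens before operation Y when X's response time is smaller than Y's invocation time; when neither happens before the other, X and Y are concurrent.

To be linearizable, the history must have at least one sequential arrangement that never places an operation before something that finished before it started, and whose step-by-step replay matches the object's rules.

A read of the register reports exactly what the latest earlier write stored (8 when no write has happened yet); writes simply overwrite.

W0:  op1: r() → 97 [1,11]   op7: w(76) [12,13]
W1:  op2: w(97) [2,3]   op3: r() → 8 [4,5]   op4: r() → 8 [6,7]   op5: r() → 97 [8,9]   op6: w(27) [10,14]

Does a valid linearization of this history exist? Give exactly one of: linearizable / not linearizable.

through event 4 a valid linearization exists; event 5 (op3 responding at time 5) ends that
one real-time candidate order over the 2 completed operations — the atomic register replay rejects it
no escape via the 1 pending operation (op1): every completion choice fails
for example op2, op3 (pending dropped) fails at step 2: op3 r() → 8 is not legal there

not linearizable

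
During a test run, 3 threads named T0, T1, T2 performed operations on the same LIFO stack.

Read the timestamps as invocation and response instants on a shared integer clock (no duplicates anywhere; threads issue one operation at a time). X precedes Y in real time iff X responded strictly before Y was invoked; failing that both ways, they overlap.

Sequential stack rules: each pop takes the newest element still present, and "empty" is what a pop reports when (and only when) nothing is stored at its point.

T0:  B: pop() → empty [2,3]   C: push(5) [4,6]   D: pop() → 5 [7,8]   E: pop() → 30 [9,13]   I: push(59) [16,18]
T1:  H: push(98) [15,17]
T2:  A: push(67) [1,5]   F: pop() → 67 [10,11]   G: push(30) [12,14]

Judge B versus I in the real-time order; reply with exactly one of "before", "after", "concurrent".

before

B spans [2,3], I spans [16,18]
resp(B)=3 < inv(I)=16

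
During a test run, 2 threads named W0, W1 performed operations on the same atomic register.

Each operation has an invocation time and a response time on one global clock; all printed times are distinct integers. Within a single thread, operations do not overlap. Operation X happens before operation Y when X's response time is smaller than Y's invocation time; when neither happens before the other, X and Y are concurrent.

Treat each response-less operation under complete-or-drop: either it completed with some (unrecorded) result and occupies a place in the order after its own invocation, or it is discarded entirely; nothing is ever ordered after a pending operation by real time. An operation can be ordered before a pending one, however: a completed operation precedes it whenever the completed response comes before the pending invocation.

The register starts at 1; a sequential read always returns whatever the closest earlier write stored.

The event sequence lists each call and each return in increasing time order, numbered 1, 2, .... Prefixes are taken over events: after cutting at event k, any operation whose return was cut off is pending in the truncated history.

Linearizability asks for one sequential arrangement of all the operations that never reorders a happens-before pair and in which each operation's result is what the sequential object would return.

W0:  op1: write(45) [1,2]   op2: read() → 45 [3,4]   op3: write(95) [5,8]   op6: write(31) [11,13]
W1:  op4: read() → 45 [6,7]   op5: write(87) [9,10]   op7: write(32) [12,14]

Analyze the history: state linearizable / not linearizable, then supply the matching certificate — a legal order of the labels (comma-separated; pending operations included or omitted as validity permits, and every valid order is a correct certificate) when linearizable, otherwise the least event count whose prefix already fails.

1. op1 write(45), leaving value 45
2. op2 read() → 45, leaving value 45
3. op4 read() → 45, leaving value 45
4. op3 write(95), leaving value 95
5. op5 write(87), leaving value 87
6. op6 write(31), leaving value 31
7. op7 write(32), leaving value 32

linearizable — witness: op1, op2, op4, op3, op5, op6, op7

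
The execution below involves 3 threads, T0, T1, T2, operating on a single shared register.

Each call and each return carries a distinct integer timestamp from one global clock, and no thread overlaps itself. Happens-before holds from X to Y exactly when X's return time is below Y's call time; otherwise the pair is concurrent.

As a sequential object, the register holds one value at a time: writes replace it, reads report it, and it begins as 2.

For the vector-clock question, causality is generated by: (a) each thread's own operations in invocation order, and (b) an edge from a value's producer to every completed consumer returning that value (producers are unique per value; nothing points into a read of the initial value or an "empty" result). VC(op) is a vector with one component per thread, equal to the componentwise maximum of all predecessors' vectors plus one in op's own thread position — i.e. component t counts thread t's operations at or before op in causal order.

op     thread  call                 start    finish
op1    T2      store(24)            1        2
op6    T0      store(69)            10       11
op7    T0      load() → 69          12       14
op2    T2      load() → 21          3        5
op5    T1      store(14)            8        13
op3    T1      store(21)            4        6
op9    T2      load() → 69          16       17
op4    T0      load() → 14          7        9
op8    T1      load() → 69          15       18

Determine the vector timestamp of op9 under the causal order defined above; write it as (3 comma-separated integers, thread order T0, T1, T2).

VC(op1, invoked at 1): no causal predecessors; +1 on T2 → (0, 0, 1)
VC(op3, invoked at 4): no causal predecessors; +1 on T1 → (0, 1, 0)
VC(op5, invoked at 8): max of VC(op3)=(0, 1, 0), then +1 on thread T1 → (0, 2, 0)
VC(op2, invoked at 3): max of VC(op1)=(0, 0, 1), VC(op3)=(0, 1, 0), then +1 on thread T2 → (0, 1, 2)
VC(op4, invoked at 7): max of VC(op5)=(0, 2, 0), then +1 on thread T0 → (1, 2, 0)
VC(op6, invoked at 10): max of VC(op4)=(1, 2, 0), then +1 on thread T0 → (2, 2, 0)
VC(op8, invoked at 15): max of VC(op5)=(0, 2, 0), VC(op6)=(2, 2, 0), then +1 on thread T1 → (2, 3, 0)
VC(op7, invoked at 12): max of VC(op6)=(2, 2, 0), then +1 on thread T0 → (3, 2, 0)
VC(op9, invoked at 16): max of VC(op2)=(0, 1, 2), VC(op6)=(2, 2, 0), then +1 on thread T2 → (2, 2, 3)
target: VC(op9) = (2, 2, 3)

(2, 2, 3)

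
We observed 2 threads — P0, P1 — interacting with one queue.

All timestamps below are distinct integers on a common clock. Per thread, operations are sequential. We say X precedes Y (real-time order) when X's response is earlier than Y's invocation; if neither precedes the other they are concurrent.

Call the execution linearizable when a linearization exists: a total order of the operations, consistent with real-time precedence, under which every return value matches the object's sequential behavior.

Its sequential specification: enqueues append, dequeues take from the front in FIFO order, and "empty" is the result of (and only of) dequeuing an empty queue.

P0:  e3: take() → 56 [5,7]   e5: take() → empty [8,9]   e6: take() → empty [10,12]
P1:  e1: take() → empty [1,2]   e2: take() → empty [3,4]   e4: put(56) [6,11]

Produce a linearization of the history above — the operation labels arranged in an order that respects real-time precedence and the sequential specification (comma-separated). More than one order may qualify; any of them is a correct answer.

step 1: e1 take() → empty — queue <>
step 2: e2 take() → empty — queue <>
step 3: e4 put(56) — queue <56>
step 4: e3 take() → 56 — queue <>
step 5: e5 take() → empty — queue <>
step 6: e6 take() → empty — queue <>

e1, e2, e4, e3, e5, e6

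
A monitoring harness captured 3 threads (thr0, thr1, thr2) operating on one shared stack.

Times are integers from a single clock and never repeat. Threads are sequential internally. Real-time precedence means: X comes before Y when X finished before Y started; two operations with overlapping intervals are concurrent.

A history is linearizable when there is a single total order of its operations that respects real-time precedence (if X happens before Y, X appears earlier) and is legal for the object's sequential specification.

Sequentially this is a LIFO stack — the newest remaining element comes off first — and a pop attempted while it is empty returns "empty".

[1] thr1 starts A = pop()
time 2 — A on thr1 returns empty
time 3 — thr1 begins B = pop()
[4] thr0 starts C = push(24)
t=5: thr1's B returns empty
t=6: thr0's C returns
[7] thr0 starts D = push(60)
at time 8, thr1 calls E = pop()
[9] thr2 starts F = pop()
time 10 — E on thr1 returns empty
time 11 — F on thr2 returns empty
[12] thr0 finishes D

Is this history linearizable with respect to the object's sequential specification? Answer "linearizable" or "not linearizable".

cut after 10 events: linearizable; cut after 11 events (F responds, time 11): not linearizable
all 4 real-time-respecting orders fail — 5 completed stack operations, no legal replay
include/drop combinations of the 1 pending operation (D) were all tried; none helps
for example A, B, C, E, F (pending dropped) fails at step 4: E pop() → empty is not legal there
for example A, B, C, F, E (pending dropped) fails at step 4: F pop() → empty is not legal there

not linearizable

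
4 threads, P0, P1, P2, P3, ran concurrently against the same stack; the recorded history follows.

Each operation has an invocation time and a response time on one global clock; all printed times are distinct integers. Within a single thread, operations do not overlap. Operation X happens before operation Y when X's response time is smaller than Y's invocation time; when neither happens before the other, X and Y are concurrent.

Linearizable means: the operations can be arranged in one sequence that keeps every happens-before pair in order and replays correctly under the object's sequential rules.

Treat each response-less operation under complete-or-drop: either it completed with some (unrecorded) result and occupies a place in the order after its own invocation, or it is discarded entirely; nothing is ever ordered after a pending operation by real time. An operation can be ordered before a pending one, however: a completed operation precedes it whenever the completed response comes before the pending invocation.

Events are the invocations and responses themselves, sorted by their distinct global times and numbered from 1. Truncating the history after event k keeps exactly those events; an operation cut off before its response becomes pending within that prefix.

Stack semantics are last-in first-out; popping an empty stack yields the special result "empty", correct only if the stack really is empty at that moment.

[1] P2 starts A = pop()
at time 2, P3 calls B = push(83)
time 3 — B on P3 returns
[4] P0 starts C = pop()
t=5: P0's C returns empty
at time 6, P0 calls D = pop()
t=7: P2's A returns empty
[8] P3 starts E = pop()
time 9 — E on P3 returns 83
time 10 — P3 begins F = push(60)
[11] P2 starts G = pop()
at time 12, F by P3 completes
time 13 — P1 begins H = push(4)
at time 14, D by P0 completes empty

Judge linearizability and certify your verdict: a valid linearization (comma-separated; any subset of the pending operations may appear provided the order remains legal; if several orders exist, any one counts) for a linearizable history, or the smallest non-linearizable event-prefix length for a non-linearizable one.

not linearizable — minimal violating prefix: 7 events

cut after 6 events: linearizable; cut after 7 events (A responds, time 7): not linearizable
3 completed operations, 3 real-time-consistent orders — every stack replay fails
every completion of the 1 pending operation (D) was checked; none linearizes
for example A, B, C (pending dropped) fails at step 3: C pop() → empty is not legal there
for example B, A, C (pending dropped) fails at step 2: A pop() → empty is not legal there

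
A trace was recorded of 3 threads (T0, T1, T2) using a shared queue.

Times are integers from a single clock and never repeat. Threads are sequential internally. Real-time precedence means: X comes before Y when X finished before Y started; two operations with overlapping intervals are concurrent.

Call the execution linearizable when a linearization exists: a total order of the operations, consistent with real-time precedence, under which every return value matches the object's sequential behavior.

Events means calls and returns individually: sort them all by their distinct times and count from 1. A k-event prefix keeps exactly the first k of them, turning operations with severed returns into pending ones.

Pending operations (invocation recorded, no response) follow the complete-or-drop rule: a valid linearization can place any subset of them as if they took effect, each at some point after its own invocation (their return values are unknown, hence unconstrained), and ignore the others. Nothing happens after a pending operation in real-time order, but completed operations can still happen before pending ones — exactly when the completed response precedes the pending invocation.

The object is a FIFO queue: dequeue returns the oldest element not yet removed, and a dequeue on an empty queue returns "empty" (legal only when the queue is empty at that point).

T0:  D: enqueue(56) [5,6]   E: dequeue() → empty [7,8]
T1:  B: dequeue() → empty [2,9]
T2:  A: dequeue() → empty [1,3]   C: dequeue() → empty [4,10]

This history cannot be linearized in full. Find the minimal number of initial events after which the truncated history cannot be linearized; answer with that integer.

10

one valid order for events 1..9 is A, B, D, C, E:
after step 1 (A dequeue() → empty): queue <>
after step 2 (B dequeue() → empty): queue <>
after step 3 (D enqueue(56)): queue <56>
after step 4 (C dequeue() (pending, included)): queue <>
after step 5 (E dequeue() → empty): queue <>
at event 10 (C's time-10 response) nothing linearizes any more
sample order A, B, C, D, E stalls at step 5 — E dequeue() → empty has no legal effect
sample order A, B, D, C, E stalls at step 4 — C dequeue() → empty has no legal effect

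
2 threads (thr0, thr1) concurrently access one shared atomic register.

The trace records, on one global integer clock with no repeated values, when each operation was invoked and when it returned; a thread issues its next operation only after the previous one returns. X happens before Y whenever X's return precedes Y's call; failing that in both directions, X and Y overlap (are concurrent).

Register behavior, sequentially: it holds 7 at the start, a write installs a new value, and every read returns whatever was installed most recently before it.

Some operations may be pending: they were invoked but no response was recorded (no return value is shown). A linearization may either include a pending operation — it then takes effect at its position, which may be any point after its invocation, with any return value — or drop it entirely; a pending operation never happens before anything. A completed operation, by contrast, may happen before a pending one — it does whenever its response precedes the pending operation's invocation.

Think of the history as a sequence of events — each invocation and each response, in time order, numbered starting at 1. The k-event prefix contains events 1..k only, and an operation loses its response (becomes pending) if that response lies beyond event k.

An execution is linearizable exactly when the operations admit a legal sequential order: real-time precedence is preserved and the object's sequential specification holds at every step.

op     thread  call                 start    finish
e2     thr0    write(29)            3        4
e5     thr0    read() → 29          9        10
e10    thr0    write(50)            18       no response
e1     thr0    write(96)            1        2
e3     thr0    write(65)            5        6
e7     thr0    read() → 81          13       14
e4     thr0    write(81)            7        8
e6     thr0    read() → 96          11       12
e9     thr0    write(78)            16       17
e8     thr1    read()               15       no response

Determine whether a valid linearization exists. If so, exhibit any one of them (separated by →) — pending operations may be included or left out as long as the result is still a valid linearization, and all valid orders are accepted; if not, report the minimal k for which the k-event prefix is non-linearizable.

events 1..9 are fine; event 10 — the response of e5 at time 10 — makes the prefix non-linearizable
one real-time candidate order over the 5 completed operations — the atomic register replay rejects it
e.g. e1, e2, e3, e4, e5: illegal at step 5, since e5 read() → 29 cannot apply there

not linearizable — minimal violating prefix: 10 events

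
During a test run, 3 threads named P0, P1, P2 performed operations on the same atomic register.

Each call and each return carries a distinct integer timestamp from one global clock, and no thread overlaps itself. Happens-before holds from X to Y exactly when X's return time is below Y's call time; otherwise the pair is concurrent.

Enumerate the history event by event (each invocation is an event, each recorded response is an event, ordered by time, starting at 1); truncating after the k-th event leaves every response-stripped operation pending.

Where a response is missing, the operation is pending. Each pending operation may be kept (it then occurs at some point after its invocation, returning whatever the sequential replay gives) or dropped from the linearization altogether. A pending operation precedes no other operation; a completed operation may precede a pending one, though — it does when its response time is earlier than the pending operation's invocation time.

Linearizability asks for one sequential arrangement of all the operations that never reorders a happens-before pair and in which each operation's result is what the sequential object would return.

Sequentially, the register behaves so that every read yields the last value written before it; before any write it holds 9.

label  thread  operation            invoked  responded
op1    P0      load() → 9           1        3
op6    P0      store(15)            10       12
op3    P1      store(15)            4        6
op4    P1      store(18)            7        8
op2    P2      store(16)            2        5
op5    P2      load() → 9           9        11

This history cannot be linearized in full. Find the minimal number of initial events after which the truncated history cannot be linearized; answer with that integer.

events 1..10 are linearizable; a witness order is op1, op2, op3, op4:
1. op1 load() → 9, leaving value 9
2. op2 store(16), leaving value 16
3. op3 store(15), leaving value 15
4. op4 store(18), leaving value 18
with event 11 included (op5 responding at time 11), all real-time-consistent orders fail
including or dropping the 1 pending operation (op6) in any combination fails
for example op1, op2, op3, op4, op5 (pending dropped) fails at step 5: op5 load() → 9 is not legal there
for example op1, op3, op2, op4, op5 (pending dropped) fails at step 5: op5 load() → 9 is not legal there

11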